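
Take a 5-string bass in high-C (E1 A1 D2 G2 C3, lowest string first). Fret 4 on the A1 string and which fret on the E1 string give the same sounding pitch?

9

Fret 4 on A1 is MIDI 33 + 4 = 37 (C♯2). On the E1 string (open MIDI 28), that pitch is 37 − 28 = fret 9.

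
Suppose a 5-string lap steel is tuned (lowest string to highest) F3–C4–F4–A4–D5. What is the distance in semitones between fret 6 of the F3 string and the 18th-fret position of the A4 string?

F3 at fret 6 → B3 (MIDI 59); A4 at fret 18 → E♭6 (MIDI 87).
59 − 87 = -28, so the two pitches are 28 semitones apart, with E♭6 the higher.

28 semitones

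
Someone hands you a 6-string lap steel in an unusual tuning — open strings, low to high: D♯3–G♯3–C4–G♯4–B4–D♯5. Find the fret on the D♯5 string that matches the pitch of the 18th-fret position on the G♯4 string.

Fret 18 on G♯4 is MIDI 68 + 18 = 86 (D6). On the D♯5 string (open MIDI 75), that pitch is 86 − 75 = fret 11.

11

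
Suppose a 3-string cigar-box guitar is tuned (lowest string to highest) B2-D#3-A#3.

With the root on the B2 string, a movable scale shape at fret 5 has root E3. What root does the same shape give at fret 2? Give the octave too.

Moving from fret 5 to fret 2 shifts the root by -3 semitones.
E3 down 3 semitones is C#3.

C#3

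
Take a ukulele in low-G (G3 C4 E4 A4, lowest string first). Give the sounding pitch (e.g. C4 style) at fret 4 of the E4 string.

G#4

The open E4 string plus 4 semitones: E–F–F#–G–G#.
No B→C boundary is crossed, so the octave stays at 4.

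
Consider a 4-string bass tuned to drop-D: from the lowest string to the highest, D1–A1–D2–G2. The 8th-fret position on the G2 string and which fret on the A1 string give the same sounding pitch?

Fret 8 on G2 is MIDI 43 + 8 = 51 (D#3). On the A1 string (open MIDI 33), that pitch is 51 − 33 = fret 18.

18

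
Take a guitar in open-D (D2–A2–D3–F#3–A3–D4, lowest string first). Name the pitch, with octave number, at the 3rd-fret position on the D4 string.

F4

The open D4 string plus 3 semitones: D–D#–E–F.
No B→C boundary is crossed, so the octave stays at 4.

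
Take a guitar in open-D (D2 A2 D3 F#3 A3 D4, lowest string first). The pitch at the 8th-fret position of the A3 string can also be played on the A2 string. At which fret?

Fret 8 on A3 is MIDI 57 + 8 = 65 (F4). On the A2 string (open MIDI 45), that pitch is 65 − 45 = fret 20.

20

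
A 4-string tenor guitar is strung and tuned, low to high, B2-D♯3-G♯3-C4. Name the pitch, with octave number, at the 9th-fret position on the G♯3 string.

Each fret is one semitone, so G♯3 + 9 = F4.

F4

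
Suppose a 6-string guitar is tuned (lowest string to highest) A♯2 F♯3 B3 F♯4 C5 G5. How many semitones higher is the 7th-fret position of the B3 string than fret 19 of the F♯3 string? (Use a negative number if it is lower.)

B3 at fret 7 → F♯4 (MIDI 66); F♯3 at fret 19 → C♯5 (MIDI 73).
66 − 73 = -7, so the two pitches are 7 semitones apart.

-7 semitones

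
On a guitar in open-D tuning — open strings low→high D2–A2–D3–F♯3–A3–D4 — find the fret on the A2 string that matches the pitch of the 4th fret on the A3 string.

16

Fret 4 on A3 is MIDI 57 + 4 = 61 (C♯4). On the A2 string (open MIDI 45), that pitch is 61 − 45 = fret 16.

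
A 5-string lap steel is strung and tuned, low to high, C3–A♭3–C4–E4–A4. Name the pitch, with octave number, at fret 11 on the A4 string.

The open A4 string plus 11 semitones: A–Bb–B–C–…–Gb–G–Ab.
The walk passes from B into C once, so the octave number goes from 4 to 5.
(Equivalently spelled G♯5.)

A♭5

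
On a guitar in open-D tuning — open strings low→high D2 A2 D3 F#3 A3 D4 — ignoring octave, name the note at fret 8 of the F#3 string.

D

Each fret is one semitone, so F#3 + 8 = D.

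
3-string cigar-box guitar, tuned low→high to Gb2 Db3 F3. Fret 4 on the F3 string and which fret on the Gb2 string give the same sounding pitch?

15

Fret 4 on F3 is MIDI 53 + 4 = 57 (A3). On the Gb2 string (open MIDI 42), that pitch is 57 − 42 = fret 15.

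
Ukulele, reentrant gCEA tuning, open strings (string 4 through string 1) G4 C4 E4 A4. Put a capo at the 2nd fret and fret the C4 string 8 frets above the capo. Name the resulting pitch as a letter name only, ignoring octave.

The capo raises the open C4 by 2 semitones to D4; fretting 8 more gives C4 + 2 + 8 = C4 + 10 semitones, landing on A#.
(Also written Bb.)

A#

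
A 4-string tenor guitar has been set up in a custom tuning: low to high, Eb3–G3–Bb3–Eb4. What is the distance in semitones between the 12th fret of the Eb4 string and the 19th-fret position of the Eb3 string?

5 semitones

Eb4 at fret 12 → Eb5 (MIDI 75); Eb3 at fret 19 → Bb4 (MIDI 70).
75 − 70 = 5, so the two pitches are 5 semitones apart, with Eb5 the higher.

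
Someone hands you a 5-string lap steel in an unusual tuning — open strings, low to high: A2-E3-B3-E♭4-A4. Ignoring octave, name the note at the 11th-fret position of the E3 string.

E3 is MIDI 52. Adding 11 gives 63; 63 mod 12 = 3, i.e. E♭.

E♭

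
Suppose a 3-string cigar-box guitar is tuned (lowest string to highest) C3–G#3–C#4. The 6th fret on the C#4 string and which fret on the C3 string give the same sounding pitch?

Fret 6 on C#4 is MIDI 61 + 6 = 67 (G4). On the C3 string (open MIDI 48), that pitch is 67 − 48 = fret 19.

19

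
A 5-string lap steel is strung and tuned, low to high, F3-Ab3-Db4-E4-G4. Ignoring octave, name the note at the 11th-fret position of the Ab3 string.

The open Ab3 string plus 11 semitones: Ab–A–Bb–B–…–F–Gb–G.

G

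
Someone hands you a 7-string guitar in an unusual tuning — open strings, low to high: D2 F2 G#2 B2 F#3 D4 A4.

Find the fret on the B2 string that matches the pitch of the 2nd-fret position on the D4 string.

D4 at fret 2 is D4 + 2 semitones = E4.
The open B2 string is 15 semitones below the open D4, so the same pitch on the B2 string lies at fret 2 + 15 = 17.

17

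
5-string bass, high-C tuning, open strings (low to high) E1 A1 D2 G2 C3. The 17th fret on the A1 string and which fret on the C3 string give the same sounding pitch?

Fret 17 on A1 is MIDI 33 + 17 = 50 (D3). On the C3 string (open MIDI 48), that pitch is 50 − 48 = fret 2.

2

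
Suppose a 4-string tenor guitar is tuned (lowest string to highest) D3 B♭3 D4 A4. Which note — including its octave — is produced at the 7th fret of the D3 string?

The open D3 string plus 7 semitones: D–Eb–E–F–Gb–G–Ab–A.
No B→C boundary is crossed, so the octave stays at 3.

A3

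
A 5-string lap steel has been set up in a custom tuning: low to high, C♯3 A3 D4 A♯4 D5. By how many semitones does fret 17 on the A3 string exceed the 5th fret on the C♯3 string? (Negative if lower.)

A3 at fret 17 → D5 (MIDI 74); C♯3 at fret 5 → F♯3 (MIDI 54).
74 − 54 = 20, so the two pitches are 20 semitones apart.

20 semitones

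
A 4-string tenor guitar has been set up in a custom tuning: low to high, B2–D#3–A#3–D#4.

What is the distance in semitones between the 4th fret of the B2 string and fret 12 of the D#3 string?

12 semitones

B2 at fret 4 → D#3 (MIDI 51); D#3 at fret 12 → D#4 (MIDI 63).
51 − 63 = -12, so the two pitches are 12 semitones apart, with D#4 the higher.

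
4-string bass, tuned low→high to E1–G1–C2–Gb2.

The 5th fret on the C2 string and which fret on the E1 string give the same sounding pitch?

13

C2 at fret 5 is C2 + 5 semitones = F2.
The open E1 string is 8 semitones below the open C2, so the same pitch on the E1 string lies at fret 5 + 8 = 13.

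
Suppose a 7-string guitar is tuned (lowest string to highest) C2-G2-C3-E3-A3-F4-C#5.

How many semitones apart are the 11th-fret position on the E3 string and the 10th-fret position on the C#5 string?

E3 at fret 11 → D#4 (MIDI 63); C#5 at fret 10 → B5 (MIDI 83).
63 − 83 = -20, so the two pitches are 20 semitones apart, with B5 the higher.

20 semitones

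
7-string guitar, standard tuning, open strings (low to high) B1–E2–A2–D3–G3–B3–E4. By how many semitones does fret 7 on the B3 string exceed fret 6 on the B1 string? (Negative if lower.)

25 semitones

B3 at fret 7 → F♯4 (MIDI 66); B1 at fret 6 → F2 (MIDI 41).
66 − 41 = 25, so the two pitches are 25 semitones apart.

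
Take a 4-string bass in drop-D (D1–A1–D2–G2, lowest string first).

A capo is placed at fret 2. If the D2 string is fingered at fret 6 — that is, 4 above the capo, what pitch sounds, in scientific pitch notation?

The capo raises the open D2 by 2 semitones to E2; fretting 4 more gives D2 + 2 + 4 = D2 + 6 semitones = G#2.
(Also written Ab.)

G#2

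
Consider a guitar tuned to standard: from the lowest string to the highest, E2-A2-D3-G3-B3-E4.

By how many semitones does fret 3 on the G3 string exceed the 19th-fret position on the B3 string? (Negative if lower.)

G3 at fret 3 → A♯3 (MIDI 58); B3 at fret 19 → F♯5 (MIDI 78).
58 − 78 = -20, so the two pitches are 20 semitones apart.

-20 semitones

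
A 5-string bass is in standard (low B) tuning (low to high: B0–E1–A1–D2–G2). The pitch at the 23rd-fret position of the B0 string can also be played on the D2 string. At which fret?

B0 at fret 23 is B0 + 23 semitones = A#2.
The open D2 string is 15 semitones above the open B0, so the same pitch on the D2 string lies at fret 23 − 15 = 8.

8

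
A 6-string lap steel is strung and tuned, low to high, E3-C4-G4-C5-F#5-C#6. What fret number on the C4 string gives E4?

E4 is 4 semitones above the open C4 (C–C#–D–D#–E), so it sits at fret 4.

4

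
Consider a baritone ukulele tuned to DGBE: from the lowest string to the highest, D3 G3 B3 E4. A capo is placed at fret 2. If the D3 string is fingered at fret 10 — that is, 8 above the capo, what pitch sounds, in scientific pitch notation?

C4

The capo raises the open D3 by 2 semitones to E3; fretting 8 more gives D3 + 2 + 8 = D3 + 10 semitones = C4.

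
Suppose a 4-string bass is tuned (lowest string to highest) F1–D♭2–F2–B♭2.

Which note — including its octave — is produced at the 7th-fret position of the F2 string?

C3

Each fret is one semitone, so F2 + 7 = C3.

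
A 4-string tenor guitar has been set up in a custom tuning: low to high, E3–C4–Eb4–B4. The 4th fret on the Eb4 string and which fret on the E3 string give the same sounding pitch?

15

Eb4 at fret 4 is Eb4 + 4 semitones = G4.
The open E3 string is 11 semitones below the open Eb4, so the same pitch on the E3 string lies at fret 4 + 11 = 15.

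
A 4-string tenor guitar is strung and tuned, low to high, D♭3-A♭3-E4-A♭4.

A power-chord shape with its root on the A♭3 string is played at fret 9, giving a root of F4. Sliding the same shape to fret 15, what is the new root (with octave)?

B4

Moving from fret 9 to fret 15 shifts the root by 6 semitones.
F4 up 6 semitones is B4.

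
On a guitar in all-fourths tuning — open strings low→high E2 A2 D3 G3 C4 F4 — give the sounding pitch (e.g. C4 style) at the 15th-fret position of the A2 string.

C4

A2 is MIDI 45. Adding 15 gives 60, which is C4.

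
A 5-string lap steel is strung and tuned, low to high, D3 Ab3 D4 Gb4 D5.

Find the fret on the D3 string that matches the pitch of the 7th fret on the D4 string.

D4 at fret 7 is D4 + 7 semitones = A4.
The open D3 string is 12 semitones below the open D4, so the same pitch on the D3 string lies at fret 7 + 12 = 19.

19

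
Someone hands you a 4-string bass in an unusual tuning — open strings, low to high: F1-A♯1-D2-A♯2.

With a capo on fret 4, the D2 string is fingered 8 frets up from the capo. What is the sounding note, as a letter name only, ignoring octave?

D

The capo raises the open D2 by 4 semitones to F♯2; fretting 8 more gives D2 + 4 + 8 = D2 + 12 semitones, landing on D.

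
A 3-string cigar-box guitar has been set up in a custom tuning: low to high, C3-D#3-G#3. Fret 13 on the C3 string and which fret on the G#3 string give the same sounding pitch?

C3 at fret 13 is C3 + 13 semitones = C#4.
The open G#3 string is 8 semitones above the open C3, so the same pitch on the G#3 string lies at fret 13 − 8 = 5.

5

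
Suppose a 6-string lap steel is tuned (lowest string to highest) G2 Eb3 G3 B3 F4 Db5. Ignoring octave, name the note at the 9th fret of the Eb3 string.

The open Eb3 string plus 9 semitones: Eb–E–F–Gb–G–Ab–A–Bb–B–C.

C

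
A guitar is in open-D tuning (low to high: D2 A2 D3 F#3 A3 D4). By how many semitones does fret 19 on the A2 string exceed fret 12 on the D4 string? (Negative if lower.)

A2 at fret 19 → E4 (MIDI 64); D4 at fret 12 → D5 (MIDI 74).
64 − 74 = -10, so the two pitches are 10 semitones apart.

-10 semitones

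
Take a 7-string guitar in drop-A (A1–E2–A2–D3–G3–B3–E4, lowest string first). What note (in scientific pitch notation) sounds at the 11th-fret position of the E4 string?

E4 is MIDI 64. Adding 11 gives 75, which is D#5.
(Equivalently spelled Eb5.)

D#5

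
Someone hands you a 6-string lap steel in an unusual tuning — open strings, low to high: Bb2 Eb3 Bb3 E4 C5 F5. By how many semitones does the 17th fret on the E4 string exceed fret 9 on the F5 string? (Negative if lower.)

E4 at fret 17 → A5 (MIDI 81); F5 at fret 9 → D6 (MIDI 86).
81 − 86 = -5, so the two pitches are 5 semitones apart.

-5 semitones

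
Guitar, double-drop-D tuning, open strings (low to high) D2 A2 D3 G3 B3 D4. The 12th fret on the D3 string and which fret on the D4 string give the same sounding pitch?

D3 at fret 12 is D3 + 12 semitones = D4.
The open D4 string is 12 semitones above the open D3, so the same pitch on the D4 string lies at fret 12 − 12 = 0.

0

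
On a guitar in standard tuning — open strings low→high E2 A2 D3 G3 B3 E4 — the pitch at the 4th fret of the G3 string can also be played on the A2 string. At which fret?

G3 at fret 4 is G3 + 4 semitones = B3.
The open A2 string is 10 semitones below the open G3, so the same pitch on the A2 string lies at fret 4 + 10 = 14.

14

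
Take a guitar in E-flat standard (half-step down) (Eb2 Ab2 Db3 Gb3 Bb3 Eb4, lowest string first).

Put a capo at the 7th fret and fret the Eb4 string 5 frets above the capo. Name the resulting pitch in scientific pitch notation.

Eb5

The capo raises the open Eb4 by 7 semitones to Bb4; fretting 5 more gives Eb4 + 7 + 5 = Eb4 + 12 semitones = Eb5.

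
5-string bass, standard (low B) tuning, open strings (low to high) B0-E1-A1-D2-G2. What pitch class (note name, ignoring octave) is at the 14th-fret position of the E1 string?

F♯

E1 is MIDI 28. Adding 14 gives 42; 42 mod 12 = 6, i.e. F♯.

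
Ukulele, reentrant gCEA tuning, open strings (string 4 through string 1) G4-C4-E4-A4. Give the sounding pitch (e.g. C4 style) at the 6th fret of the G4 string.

G4 is MIDI 67. Adding 6 gives 73, which is C#5.

C#5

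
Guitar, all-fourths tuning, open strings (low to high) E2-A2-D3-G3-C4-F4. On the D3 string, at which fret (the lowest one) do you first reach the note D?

0

From D3, count semitones up the chromatic scale until reaching D: D — 0 steps.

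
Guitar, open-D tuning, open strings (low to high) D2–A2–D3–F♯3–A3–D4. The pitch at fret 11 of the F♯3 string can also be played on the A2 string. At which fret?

20

F♯3 at fret 11 is F♯3 + 11 semitones = F4.
The open A2 string is 9 semitones below the open F♯3, so the same pitch on the A2 string lies at fret 11 + 9 = 20.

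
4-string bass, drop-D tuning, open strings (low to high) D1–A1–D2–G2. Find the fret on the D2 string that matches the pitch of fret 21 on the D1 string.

9

D1 at fret 21 is D1 + 21 semitones = B2.
The open D2 string is 12 semitones above the open D1, so the same pitch on the D2 string lies at fret 21 − 12 = 9.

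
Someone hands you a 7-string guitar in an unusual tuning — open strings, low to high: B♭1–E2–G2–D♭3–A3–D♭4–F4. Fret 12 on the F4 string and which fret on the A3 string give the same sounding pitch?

Fret 12 on F4 is MIDI 65 + 12 = 77 (F5). On the A3 string (open MIDI 57), that pitch is 77 − 57 = fret 20.

20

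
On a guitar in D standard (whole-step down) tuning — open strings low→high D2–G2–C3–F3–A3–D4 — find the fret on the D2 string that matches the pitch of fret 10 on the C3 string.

20

Fret 10 on C3 is MIDI 48 + 10 = 58 (A#3). On the D2 string (open MIDI 38), that pitch is 58 − 38 = fret 20.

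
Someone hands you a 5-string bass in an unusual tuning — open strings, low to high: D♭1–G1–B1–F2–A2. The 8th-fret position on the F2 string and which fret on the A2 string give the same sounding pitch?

4

F2 at fret 8 is F2 + 8 semitones = D♭3.
The open A2 string is 4 semitones above the open F2, so the same pitch on the A2 string lies at fret 8 − 4 = 4.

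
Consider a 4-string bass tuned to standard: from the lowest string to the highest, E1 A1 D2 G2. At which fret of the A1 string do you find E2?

E2 is 7 semitones above the open A1 (A–A#–B–C–C#–D–D#–E), so it sits at fret 7.

7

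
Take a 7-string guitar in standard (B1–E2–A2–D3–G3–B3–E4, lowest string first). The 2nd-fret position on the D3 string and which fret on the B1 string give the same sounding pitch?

17

D3 at fret 2 is D3 + 2 semitones = E3.
The open B1 string is 15 semitones below the open D3, so the same pitch on the B1 string lies at fret 2 + 15 = 17.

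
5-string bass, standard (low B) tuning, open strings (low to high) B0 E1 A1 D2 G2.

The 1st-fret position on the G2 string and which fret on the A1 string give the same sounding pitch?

11

G2 at fret 1 is G2 + 1 semitone = G#2.
The open A1 string is 10 semitones below the open G2, so the same pitch on the A1 string lies at fret 1 + 10 = 11.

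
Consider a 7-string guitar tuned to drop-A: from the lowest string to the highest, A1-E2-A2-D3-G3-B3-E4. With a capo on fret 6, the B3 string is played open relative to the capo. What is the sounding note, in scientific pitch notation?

F4

The capo raises the open B3 by 6 semitones to F4; fretting 0 more gives B3 + 6 + 0 = B3 + 6 semitones = F4.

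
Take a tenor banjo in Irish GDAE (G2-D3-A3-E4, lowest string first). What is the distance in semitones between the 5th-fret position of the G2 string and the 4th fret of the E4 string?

G2 at fret 5 → C3 (MIDI 48); E4 at fret 4 → G♯4 (MIDI 68).
48 − 68 = -20, so the two pitches are 20 semitones apart, with G♯4 the higher.

20 semitones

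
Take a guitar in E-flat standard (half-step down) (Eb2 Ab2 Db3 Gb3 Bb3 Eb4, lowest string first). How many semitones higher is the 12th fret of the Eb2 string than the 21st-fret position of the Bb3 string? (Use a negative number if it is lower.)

Eb2 at fret 12 → Eb3 (MIDI 51); Bb3 at fret 21 → G5 (MIDI 79).
51 − 79 = -28, so the two pitches are 28 semitones apart.

-28 semitones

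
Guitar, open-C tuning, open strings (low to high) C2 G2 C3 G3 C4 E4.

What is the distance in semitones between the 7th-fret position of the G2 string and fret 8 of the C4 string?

G2 at fret 7 → D3 (MIDI 50); C4 at fret 8 → G#4 (MIDI 68).
50 − 68 = -18, so the two pitches are 18 semitones apart, with G#4 the higher.

18 semitones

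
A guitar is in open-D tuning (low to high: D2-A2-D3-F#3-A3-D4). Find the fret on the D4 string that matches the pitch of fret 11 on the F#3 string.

F#3 at fret 11 is F#3 + 11 semitones = F4.
The open D4 string is 8 semitones above the open F#3, so the same pitch on the D4 string lies at fret 11 − 8 = 3.

3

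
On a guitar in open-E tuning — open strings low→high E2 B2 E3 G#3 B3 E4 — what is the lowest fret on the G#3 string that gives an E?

From G#3, count semitones up the chromatic scale until reaching E: G#–A–A#–B–C–C#–D–D#–E — 8 steps.

8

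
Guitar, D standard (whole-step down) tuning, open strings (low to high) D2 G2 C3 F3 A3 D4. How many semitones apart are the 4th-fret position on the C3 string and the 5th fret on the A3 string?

10 semitones

C3 at fret 4 → E3 (MIDI 52); A3 at fret 5 → D4 (MIDI 62).
52 − 62 = -10, so the two pitches are 10 semitones apart, with D4 the higher.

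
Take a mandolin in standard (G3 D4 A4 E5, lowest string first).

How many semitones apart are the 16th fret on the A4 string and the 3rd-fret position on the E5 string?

6 semitones

A4 at fret 16 → C♯6 (MIDI 85); E5 at fret 3 → G5 (MIDI 79).
85 − 79 = 6, so the two pitches are 6 semitones apart, with C♯6 the higher.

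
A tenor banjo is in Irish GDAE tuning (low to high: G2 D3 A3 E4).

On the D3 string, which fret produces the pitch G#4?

18

G#4 is 18 semitones above the open D3 (D–D#–E–F–…–F#–G–G#), so it sits at fret 18.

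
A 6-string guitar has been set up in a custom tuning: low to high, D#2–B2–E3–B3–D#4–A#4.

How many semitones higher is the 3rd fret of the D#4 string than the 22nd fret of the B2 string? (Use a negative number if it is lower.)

-3 semitones

D#4 at fret 3 → F#4 (MIDI 66); B2 at fret 22 → A4 (MIDI 69).
66 − 69 = -3, so the two pitches are 3 semitones apart.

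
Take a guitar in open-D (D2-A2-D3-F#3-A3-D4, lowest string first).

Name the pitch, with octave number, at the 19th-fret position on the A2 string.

E4

A2 is MIDI 45. Adding 19 gives 64, which is E4.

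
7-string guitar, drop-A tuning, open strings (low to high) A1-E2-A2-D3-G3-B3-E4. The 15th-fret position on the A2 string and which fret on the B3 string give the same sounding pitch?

1

Fret 15 on A2 is MIDI 45 + 15 = 60 (C4). On the B3 string (open MIDI 59), that pitch is 60 − 59 = fret 1.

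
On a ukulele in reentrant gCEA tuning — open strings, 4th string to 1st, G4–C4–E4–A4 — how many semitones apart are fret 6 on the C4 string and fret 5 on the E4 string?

3 semitones

C4 at fret 6 → F#4 (MIDI 66); E4 at fret 5 → A4 (MIDI 69).
66 − 69 = -3, so the two pitches are 3 semitones apart, with A4 the higher.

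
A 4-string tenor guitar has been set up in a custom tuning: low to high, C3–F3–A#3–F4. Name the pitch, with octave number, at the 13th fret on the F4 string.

F#5

F4 is MIDI 65. Adding 13 gives 78, which is F#5.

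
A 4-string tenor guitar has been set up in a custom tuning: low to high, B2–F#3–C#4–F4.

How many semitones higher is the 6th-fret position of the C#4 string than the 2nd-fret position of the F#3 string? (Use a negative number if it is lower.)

C#4 at fret 6 → G4 (MIDI 67); F#3 at fret 2 → G#3 (MIDI 56).
67 − 56 = 11, so the two pitches are 11 semitones apart.

11 semitones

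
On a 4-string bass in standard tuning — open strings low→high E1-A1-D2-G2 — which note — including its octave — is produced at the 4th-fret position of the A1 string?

The open A1 string plus 4 semitones: A–A#–B–C–C#.
The walk passes from B into C once, so the octave number goes from 1 to 2.

C♯2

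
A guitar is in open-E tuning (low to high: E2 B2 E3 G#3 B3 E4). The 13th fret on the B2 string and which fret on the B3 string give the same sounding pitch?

1

Fret 13 on B2 is MIDI 47 + 13 = 60 (C4). On the B3 string (open MIDI 59), that pitch is 60 − 59 = fret 1.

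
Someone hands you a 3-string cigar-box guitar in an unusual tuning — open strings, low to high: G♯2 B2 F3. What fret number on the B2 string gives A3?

A3 is 10 semitones above the open B2 (B–C–C#–D–…–G–G#–A), so it sits at fret 10.

10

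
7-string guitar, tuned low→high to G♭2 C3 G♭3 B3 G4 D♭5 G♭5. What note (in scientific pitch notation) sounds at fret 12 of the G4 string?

G5

G4 is MIDI 67. Adding 12 gives 79, which is G5.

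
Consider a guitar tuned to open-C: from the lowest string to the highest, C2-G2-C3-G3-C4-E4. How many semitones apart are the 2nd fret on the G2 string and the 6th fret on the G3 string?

G2 at fret 2 → A2 (MIDI 45); G3 at fret 6 → C#4 (MIDI 61).
45 − 61 = -16, so the two pitches are 16 semitones apart, with C#4 the higher.

16 semitones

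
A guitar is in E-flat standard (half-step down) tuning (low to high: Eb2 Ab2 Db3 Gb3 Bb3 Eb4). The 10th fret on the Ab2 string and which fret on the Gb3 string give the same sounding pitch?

Ab2 at fret 10 is Ab2 + 10 semitones = Gb3.
The open Gb3 string is 10 semitones above the open Ab2, so the same pitch on the Gb3 string lies at fret 10 − 10 = 0.

0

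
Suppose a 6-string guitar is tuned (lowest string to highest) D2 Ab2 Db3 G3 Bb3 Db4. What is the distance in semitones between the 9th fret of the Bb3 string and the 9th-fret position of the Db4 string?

Bb3 at fret 9 → G4 (MIDI 67); Db4 at fret 9 → Bb4 (MIDI 70).
67 − 70 = -3, so the two pitches are 3 semitones apart, with Bb4 the higher.

3 semitones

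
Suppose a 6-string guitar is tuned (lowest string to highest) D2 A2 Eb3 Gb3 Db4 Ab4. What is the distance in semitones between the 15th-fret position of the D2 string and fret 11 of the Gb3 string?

12 semitones

D2 at fret 15 → F3 (MIDI 53); Gb3 at fret 11 → F4 (MIDI 65).
53 − 65 = -12, so the two pitches are 12 semitones apart, with F4 the higher.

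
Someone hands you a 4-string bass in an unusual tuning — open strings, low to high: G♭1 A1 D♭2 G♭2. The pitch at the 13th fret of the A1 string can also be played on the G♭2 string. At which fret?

A1 at fret 13 is A1 + 13 semitones = B♭2.
The open G♭2 string is 9 semitones above the open A1, so the same pitch on the G♭2 string lies at fret 13 − 9 = 4.

4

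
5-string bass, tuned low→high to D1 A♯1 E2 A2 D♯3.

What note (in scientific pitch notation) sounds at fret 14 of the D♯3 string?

F4

Each fret is one semitone, so D♯3 + 14 = F4.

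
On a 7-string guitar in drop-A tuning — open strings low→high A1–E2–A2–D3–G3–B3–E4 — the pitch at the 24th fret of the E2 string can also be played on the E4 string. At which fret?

0

Fret 24 on E2 is MIDI 40 + 24 = 64 (E4). On the E4 string (open MIDI 64), that pitch is 64 − 64 = fret 0.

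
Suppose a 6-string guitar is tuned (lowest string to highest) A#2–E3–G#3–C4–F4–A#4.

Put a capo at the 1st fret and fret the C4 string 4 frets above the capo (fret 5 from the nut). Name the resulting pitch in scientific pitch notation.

The capo raises the open C4 by 1 semitone to C#4; fretting 4 more gives C4 + 1 + 4 = C4 + 5 semitones = F4.

F4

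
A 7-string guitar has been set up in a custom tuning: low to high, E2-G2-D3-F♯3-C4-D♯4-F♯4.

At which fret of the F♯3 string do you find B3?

5

B3 is 5 semitones above the open F♯3 (F#–G–G#–A–A#–B), so it sits at fret 5.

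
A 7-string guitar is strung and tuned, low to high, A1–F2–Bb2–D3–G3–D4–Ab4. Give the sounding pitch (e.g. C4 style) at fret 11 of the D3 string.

D3 is MIDI 50. Adding 11 gives 61, which is Db4.

Db4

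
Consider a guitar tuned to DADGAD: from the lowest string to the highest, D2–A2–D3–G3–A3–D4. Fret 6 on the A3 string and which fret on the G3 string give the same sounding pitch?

A3 at fret 6 is A3 + 6 semitones = D#4.
The open G3 string is 2 semitones below the open A3, so the same pitch on the G3 string lies at fret 6 + 2 = 8.

8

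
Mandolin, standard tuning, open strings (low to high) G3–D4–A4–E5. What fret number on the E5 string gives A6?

17

A6 is 17 semitones above the open E5 (E–F–F#–G–…–G–G#–A), so it sits at fret 17.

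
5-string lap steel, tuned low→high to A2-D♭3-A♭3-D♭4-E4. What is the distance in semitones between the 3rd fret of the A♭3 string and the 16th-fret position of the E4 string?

A♭3 at fret 3 → B3 (MIDI 59); E4 at fret 16 → A♭5 (MIDI 80).
59 − 80 = -21, so the two pitches are 21 semitones apart, with A♭5 the higher.

21 semitones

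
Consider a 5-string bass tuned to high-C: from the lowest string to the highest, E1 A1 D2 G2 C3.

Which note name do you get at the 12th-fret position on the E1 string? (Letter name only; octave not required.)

E

Each fret is one semitone, so E1 + 12 = E.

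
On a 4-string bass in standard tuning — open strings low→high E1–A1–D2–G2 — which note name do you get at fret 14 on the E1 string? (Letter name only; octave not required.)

The open E1 string plus 14 semitones: E–F–F#–G–…–E–F–F#.
(Equivalently spelled G♭.)

F♯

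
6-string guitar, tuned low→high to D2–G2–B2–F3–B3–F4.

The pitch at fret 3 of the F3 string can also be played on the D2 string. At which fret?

F3 at fret 3 is F3 + 3 semitones = A♭3.
The open D2 string is 15 semitones below the open F3, so the same pitch on the D2 string lies at fret 3 + 15 = 18.

18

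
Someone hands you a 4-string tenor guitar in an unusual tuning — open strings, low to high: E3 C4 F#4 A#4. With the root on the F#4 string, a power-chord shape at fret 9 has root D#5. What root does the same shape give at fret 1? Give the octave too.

Moving from fret 9 to fret 1 shifts the root by -8 semitones.
D#5 down 8 semitones is G4.

G4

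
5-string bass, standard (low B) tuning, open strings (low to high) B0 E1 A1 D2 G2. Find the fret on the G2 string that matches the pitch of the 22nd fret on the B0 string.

B0 at fret 22 is B0 + 22 semitones = A2.
The open G2 string is 20 semitones above the open B0, so the same pitch on the G2 string lies at fret 22 − 20 = 2.

2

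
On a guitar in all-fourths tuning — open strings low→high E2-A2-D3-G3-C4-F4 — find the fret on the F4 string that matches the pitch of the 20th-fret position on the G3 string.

10

G3 at fret 20 is G3 + 20 semitones = D♯5.
The open F4 string is 10 semitones above the open G3, so the same pitch on the F4 string lies at fret 20 − 10 = 10.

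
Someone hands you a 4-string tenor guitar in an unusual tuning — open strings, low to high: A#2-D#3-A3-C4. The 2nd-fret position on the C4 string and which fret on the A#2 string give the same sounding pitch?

C4 at fret 2 is C4 + 2 semitones = D4.
The open A#2 string is 14 semitones below the open C4, so the same pitch on the A#2 string lies at fret 2 + 14 = 16.

16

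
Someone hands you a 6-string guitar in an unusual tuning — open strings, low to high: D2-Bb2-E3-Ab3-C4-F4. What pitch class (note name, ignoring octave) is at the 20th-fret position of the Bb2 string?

Gb

The open Bb2 string plus 20 semitones: Bb–B–C–Db–…–E–F–Gb.
(Equivalently spelled F#.)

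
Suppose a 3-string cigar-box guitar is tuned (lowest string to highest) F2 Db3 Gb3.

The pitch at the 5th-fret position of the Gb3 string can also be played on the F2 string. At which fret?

18

Fret 5 on Gb3 is MIDI 54 + 5 = 59 (B3). On the F2 string (open MIDI 41), that pitch is 59 − 41 = fret 18.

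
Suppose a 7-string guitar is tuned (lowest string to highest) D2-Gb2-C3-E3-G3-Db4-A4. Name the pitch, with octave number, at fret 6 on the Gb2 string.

C3

Each fret is one semitone, so Gb2 + 6 = C3.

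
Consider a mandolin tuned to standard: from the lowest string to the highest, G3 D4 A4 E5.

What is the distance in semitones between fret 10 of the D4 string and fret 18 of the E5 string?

22 semitones

D4 at fret 10 → C5 (MIDI 72); E5 at fret 18 → A#6 (MIDI 94).
72 − 94 = -22, so the two pitches are 22 semitones apart, with A#6 the higher.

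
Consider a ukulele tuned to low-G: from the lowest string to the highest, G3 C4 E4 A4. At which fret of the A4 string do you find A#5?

13

A#5 is 13 semitones above the open A4 (A–A#–B–C–…–G#–A–A#), so it sits at fret 13.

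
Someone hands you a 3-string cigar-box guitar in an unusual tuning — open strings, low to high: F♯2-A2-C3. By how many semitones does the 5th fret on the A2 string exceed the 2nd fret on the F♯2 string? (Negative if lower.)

6 semitones

A2 at fret 5 → D3 (MIDI 50); F♯2 at fret 2 → G♯2 (MIDI 44).
50 − 44 = 6, so the two pitches are 6 semitones apart.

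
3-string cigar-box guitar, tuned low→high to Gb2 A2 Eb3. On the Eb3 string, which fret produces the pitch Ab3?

Ab3 is 5 semitones above the open Eb3 (Eb–E–F–Gb–G–Ab), so it sits at fret 5.

5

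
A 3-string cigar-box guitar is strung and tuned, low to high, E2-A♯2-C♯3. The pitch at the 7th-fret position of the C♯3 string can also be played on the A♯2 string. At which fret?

10

C♯3 at fret 7 is C♯3 + 7 semitones = G♯3.
The open A♯2 string is 3 semitones below the open C♯3, so the same pitch on the A♯2 string lies at fret 7 + 3 = 10.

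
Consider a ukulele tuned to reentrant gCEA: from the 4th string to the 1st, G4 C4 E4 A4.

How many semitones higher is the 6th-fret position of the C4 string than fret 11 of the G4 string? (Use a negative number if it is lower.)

-12 semitones

C4 at fret 6 → F#4 (MIDI 66); G4 at fret 11 → F#5 (MIDI 78).
66 − 78 = -12, so the two pitches are 12 semitones apart.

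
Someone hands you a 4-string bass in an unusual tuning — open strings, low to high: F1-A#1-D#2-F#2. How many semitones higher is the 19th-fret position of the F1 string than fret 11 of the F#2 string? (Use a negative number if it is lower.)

F1 at fret 19 → C3 (MIDI 48); F#2 at fret 11 → F3 (MIDI 53).
48 − 53 = -5, so the two pitches are 5 semitones apart.

-5 semitones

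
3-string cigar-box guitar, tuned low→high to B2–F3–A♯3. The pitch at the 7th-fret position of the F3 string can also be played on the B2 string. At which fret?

13

F3 at fret 7 is F3 + 7 semitones = C4.
The open B2 string is 6 semitones below the open F3, so the same pitch on the B2 string lies at fret 7 + 6 = 13.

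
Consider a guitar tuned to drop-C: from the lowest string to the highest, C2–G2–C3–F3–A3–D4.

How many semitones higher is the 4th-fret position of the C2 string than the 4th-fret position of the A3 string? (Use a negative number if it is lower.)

C2 at fret 4 → E2 (MIDI 40); A3 at fret 4 → C#4 (MIDI 61).
40 − 61 = -21, so the two pitches are 21 semitones apart.

-21 semitones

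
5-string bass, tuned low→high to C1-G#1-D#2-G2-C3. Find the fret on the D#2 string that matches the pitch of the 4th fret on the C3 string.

C3 at fret 4 is C3 + 4 semitones = E3.
The open D#2 string is 9 semitones below the open C3, so the same pitch on the D#2 string lies at fret 4 + 9 = 13.

13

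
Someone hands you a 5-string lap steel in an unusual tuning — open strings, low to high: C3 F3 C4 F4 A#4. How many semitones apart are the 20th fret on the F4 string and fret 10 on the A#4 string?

F4 at fret 20 → C#6 (MIDI 85); A#4 at fret 10 → G#5 (MIDI 80).
85 − 80 = 5, so the two pitches are 5 semitones apart, with C#6 the higher.

5 semitones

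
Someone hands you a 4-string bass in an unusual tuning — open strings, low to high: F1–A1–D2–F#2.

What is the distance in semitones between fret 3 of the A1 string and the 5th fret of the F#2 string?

A1 at fret 3 → C2 (MIDI 36); F#2 at fret 5 → B2 (MIDI 47).
36 − 47 = -11, so the two pitches are 11 semitones apart, with B2 the higher.

11 semitones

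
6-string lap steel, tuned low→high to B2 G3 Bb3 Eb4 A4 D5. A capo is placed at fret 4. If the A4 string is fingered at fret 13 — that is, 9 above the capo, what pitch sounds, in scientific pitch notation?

Bb5

The capo raises the open A4 by 4 semitones to Db5; fretting 9 more gives A4 + 4 + 9 = A4 + 13 semitones = Bb5.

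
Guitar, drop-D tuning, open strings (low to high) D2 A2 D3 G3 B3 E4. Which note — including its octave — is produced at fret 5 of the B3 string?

E4

The open B3 string plus 5 semitones: B–C–C#–D–D#–E.
The walk passes from B into C once, so the octave number goes from 3 to 4.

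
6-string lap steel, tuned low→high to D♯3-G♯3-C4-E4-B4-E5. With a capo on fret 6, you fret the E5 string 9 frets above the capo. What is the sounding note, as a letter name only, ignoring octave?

G

The capo raises the open E5 by 6 semitones to A♯5; fretting 9 more gives E5 + 6 + 9 = E5 + 15 semitones, landing on G.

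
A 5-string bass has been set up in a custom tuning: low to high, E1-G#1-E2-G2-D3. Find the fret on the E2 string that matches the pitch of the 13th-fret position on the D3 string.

23

D3 at fret 13 is D3 + 13 semitones = D#4.
The open E2 string is 10 semitones below the open D3, so the same pitch on the E2 string lies at fret 13 + 10 = 23.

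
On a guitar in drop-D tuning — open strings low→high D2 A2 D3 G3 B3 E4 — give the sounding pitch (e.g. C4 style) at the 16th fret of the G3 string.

B4

The open G3 string plus 16 semitones: G–G#–A–A#–…–A–A#–B.
The walk passes from B into C once, so the octave number goes from 3 to 4.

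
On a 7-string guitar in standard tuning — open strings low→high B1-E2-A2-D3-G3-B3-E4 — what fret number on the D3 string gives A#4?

20

A#4 is 20 semitones above the open D3 (D–D#–E–F–…–G#–A–A#), so it sits at fret 20.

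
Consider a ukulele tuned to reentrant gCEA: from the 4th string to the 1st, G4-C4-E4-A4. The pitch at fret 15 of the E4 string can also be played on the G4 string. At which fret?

12

Fret 15 on E4 is MIDI 64 + 15 = 79 (G5). On the G4 string (open MIDI 67), that pitch is 79 − 67 = fret 12.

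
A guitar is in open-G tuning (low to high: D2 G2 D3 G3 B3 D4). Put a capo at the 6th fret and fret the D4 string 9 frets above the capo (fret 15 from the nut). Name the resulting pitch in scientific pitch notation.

F5

The capo raises the open D4 by 6 semitones to G#4; fretting 9 more gives D4 + 6 + 9 = D4 + 15 semitones = F5.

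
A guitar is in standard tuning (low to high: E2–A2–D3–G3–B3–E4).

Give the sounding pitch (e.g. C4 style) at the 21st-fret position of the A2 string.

The open A2 string plus 21 semitones: A–A#–B–C–…–E–F–F#.
The walk passes from B into C 2 times, so the octave number goes from 2 to 4.
(Equivalently spelled Gb4.)

F#4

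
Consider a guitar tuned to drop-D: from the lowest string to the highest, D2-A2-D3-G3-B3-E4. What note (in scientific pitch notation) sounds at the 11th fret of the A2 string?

Each fret is one semitone, so A2 + 11 = G#3.

G#3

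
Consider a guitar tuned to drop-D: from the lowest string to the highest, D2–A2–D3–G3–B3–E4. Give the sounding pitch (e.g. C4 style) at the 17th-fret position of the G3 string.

C5

The open G3 string plus 17 semitones: G–G#–A–A#–…–A#–B–C.
The walk passes from B into C 2 times, so the octave number goes from 3 to 5.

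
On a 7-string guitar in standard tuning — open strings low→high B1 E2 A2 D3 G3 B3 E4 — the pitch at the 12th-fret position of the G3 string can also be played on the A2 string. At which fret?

22

G3 at fret 12 is G3 + 12 semitones = G4.
The open A2 string is 10 semitones below the open G3, so the same pitch on the A2 string lies at fret 12 + 10 = 22.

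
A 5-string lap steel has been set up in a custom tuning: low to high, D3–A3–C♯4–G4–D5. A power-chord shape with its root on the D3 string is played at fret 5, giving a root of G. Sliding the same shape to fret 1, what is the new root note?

Moving from fret 5 to fret 1 shifts the root by -4 semitones.
G down 4 semitones is D♯.

D♯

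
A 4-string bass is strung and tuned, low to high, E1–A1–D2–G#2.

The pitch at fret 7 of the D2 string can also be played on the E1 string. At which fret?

D2 at fret 7 is D2 + 7 semitones = A2.
The open E1 string is 10 semitones below the open D2, so the same pitch on the E1 string lies at fret 7 + 10 = 17.

17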